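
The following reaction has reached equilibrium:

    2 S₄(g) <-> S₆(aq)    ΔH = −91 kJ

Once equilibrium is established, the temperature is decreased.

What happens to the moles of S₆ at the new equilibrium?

increases

The forward reaction is exothermic. Lowering T favours the exothermic direction — shift to the right.
The net shift is to the right. S₆ is a product, so its amount increases.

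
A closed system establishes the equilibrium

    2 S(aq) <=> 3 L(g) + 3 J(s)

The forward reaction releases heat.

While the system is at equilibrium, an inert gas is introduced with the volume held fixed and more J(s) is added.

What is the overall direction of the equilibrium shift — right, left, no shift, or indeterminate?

At constant volume, adding an inert gas leaves every reacting species' partial pressure unchanged, so Q is unchanged — no shift from this change.
J is a pure solid; its activity is 1 regardless of amount, so Q is unaffected — no shift from this change.
None of the changes alters Q relative to K, so there is no net shift.

no shift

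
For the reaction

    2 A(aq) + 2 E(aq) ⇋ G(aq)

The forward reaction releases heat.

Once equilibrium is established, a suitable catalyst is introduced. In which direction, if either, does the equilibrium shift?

A catalyst speeds both forward and reverse rates equally; it changes neither Q nor K — no shift from this change.

no shift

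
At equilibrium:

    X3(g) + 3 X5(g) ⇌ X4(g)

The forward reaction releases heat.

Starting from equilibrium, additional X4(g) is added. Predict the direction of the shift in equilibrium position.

left

Adding X4 (g), a product, drives the reaction to the left.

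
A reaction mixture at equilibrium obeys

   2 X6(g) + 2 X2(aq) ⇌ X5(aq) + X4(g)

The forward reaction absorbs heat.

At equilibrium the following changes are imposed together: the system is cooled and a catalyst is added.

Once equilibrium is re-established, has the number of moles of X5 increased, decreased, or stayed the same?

decreases

The forward reaction is endothermic. Lowering T favours the exothermic direction — shift to the left.
A catalyst speeds both forward and reverse rates equally; it changes neither Q nor K — no shift from this change.
The net shift is to the left. X5 is a product, so its amount decreases.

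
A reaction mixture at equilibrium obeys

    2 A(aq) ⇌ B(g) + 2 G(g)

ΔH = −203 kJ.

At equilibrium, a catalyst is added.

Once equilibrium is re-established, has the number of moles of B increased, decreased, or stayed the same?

A catalyst speeds both forward and reverse rates equally; it changes neither Q nor K — no shift from this change.
No net shift occurs, so the amount of B is unchanged.

unchanged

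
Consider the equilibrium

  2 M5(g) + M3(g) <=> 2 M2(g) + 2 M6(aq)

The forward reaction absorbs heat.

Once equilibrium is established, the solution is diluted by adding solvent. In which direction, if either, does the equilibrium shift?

right

Dilution lowers every aqueous concentration by the same factor. Δn_aq = 2 − 0 = +2, so the system shifts toward the side with more dissolved moles — to the right.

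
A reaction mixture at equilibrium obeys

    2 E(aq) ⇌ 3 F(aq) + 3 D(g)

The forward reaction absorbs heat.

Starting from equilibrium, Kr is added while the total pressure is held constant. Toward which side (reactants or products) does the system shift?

right

Adding inert gas at constant total pressure expands the volume and lowers every reacting partial pressure. With Δn_gas = 3 − 0 = +3, Q moves away from K toward the side with fewer gas moles, so the system shifts toward the side with more gas moles — to the right.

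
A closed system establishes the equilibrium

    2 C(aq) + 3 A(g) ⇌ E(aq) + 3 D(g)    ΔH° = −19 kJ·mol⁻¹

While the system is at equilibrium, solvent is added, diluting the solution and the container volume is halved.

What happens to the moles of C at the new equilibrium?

increases

Dilution lowers every aqueous concentration by the same factor. Δn_aq = 1 − 2 = -1, so the system shifts toward the side with more dissolved moles — to the left.
Gas moles: reactants 3, products 3. Δn_gas = 0, so a volume change leaves Q equal to K — no shift from this change.
The net shift is to the left. C is a reactant, so its amount increases.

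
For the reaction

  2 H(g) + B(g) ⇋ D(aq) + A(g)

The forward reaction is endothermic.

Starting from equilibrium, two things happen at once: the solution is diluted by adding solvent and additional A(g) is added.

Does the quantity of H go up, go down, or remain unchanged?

cannot be determined

Dilution lowers every aqueous concentration by the same factor. Δn_aq = 1 − 0 = +1, so the system shifts toward the side with more dissolved moles — to the right.
Adding A (g), a product, drives the reaction to the left.
The two effects oppose each other, so the net shift — and hence the change in H — cannot be determined from the given information.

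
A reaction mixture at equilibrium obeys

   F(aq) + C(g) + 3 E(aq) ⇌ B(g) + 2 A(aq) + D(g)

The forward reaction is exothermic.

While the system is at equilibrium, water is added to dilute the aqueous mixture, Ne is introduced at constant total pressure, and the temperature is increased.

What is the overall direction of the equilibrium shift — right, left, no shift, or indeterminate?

Dilution lowers every aqueous concentration by the same factor. Δn_aq = 2 − 4 = -2, so the system shifts toward the side with more dissolved moles — to the left.
Adding inert gas at constant total pressure expands the volume and lowers every reacting partial pressure. With Δn_gas = 2 − 1 = +1, Q moves away from K toward the side with fewer gas moles, so the system shifts toward the side with more gas moles — to the right.
The forward reaction is exothermic. Raising T favours the endothermic direction — shift to the left.
The individual effects push in opposite directions; without quantitative information the net direction cannot be determined.

cannot be determined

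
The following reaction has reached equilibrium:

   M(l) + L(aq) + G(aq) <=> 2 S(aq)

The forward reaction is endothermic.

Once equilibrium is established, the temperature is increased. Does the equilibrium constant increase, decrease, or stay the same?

increases

K depends on temperature via the van 't Hoff relation. The forward reaction is endothermic, so raising T increases K.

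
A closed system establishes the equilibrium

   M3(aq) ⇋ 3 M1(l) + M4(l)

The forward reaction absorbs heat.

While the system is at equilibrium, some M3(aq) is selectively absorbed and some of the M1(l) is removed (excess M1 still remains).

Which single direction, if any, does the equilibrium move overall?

left

Removing M3 (aq), a reactant, drives the reaction to the left.
M1 is a pure liquid; its activity is 1 regardless of amount, so Q is unaffected — no shift from this change.
Only the nonzero effect(s) matter; the net shift is to the left.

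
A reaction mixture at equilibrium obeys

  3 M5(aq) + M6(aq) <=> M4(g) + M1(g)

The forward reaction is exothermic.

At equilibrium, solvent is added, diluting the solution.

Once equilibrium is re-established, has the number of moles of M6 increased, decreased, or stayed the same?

increases

Dilution lowers every aqueous concentration by the same factor. Δn_aq = 0 − 4 = -4, so the system shifts toward the side with more dissolved moles — to the left.
The net shift is to the left. M6 is a reactant, so its amount increases.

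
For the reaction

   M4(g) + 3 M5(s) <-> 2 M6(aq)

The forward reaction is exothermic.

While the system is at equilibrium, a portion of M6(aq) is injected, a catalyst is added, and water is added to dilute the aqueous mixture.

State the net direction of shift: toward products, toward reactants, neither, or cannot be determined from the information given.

cannot be determined

Adding M6 (aq), a product, drives the reaction to the left.
A catalyst speeds both forward and reverse rates equally; it changes neither Q nor K — no shift from this change.
Dilution lowers every aqueous concentration by the same factor. Δn_aq = 2 − 0 = +2, so the system shifts toward the side with more dissolved moles — to the right.
The individual effects push in opposite directions; without quantitative information the net direction cannot be determined.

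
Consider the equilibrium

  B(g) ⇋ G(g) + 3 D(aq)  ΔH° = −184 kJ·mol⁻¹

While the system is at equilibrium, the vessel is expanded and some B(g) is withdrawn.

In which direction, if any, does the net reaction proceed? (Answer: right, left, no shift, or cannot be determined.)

left

Gas moles: reactants 1, products 1. Δn_gas = 0, so a volume change leaves Q equal to K — no shift from this change.
Removing B (g), a reactant, drives the reaction to the left.
Only the nonzero effect(s) matter; the net shift is to the left.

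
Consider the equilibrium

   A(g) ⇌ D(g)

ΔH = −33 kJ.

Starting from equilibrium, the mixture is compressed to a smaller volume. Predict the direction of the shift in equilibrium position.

Gas moles: reactants 1, products 1. Δn_gas = 0, so a volume change leaves Q equal to K — no shift from this change.

no shift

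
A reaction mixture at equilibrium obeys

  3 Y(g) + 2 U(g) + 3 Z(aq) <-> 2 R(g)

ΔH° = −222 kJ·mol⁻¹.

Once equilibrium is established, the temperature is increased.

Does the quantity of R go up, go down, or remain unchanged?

The forward reaction is exothermic. Raising T favours the endothermic direction — shift to the left.
The net shift is to the left. R is a product, so its amount decreases.

decreases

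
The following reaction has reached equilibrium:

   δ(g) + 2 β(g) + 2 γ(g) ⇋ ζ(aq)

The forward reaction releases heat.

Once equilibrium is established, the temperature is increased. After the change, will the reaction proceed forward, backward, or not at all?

The forward reaction is exothermic. Raising T favours the endothermic direction — shift to the left.

left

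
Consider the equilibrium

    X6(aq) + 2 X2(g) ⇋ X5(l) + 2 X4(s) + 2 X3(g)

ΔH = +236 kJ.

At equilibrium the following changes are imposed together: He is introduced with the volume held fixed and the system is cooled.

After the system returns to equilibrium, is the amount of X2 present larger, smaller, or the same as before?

At constant volume, adding an inert gas leaves every reacting species' partial pressure unchanged, so Q is unchanged — no shift from this change.
The forward reaction is endothermic. Lowering T favours the exothermic direction — shift to the left.
The net shift is to the left. X2 is a reactant, so its amount increases.

increases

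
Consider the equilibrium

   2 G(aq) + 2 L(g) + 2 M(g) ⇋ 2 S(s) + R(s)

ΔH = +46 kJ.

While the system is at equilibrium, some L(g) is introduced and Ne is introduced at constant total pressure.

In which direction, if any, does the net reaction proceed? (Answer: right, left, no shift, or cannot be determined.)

Adding L (g), a reactant, drives the reaction to the right.
Adding inert gas at constant total pressure expands the volume and lowers every reacting partial pressure. With Δn_gas = 0 − 4 = -4, Q moves away from K toward the side with fewer gas moles, so the system shifts toward the side with more gas moles — to the left.
The individual effects push in opposite directions; without quantitative information the net direction cannot be determined.

cannot be determined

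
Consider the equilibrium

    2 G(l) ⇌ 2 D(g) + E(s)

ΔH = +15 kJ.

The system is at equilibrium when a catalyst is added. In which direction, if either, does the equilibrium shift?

A catalyst speeds both forward and reverse rates equally; it changes neither Q nor K — no shift from this change.

no shift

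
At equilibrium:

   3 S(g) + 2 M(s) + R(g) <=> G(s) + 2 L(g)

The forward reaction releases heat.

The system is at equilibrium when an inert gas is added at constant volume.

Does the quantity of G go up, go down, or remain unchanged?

At constant volume, adding an inert gas leaves every reacting species' partial pressure unchanged, so Q is unchanged — no shift from this change.
No net shift occurs, so the amount of G is unchanged.

unchanged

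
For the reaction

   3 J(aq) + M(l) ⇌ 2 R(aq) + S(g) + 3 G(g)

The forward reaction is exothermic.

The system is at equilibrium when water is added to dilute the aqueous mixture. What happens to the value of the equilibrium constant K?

unchanged

The equilibrium constant depends only on temperature. This perturbation may move the position of equilibrium, but since T is unchanged, K itself is unchanged.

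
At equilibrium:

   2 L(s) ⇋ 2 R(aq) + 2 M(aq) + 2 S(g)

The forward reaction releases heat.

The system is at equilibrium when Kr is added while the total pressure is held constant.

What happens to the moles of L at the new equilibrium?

Adding inert gas at constant total pressure expands the volume and lowers every reacting partial pressure. With Δn_gas = 2 − 0 = +2, Q moves away from K toward the side with fewer gas moles, so the system shifts toward the side with more gas moles — to the right.
The net shift is to the right. L is a reactant, so its amount decreases.

decreases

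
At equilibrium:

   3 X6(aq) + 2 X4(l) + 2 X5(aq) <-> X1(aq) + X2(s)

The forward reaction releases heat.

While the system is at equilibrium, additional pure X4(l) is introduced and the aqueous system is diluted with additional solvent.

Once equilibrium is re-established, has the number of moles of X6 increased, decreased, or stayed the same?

increases

X4 is a pure liquid; its activity is 1 regardless of amount, so Q is unaffected — no shift from this change.
Dilution lowers every aqueous concentration by the same factor. Δn_aq = 1 − 5 = -4, so the system shifts toward the side with more dissolved moles — to the left.
The net shift is to the left. X6 is a reactant, so its amount increases.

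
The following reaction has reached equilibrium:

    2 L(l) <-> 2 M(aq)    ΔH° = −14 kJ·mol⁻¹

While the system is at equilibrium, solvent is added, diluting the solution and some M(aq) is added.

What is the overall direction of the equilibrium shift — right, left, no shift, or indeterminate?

Dilution lowers every aqueous concentration by the same factor. Δn_aq = 2 − 0 = +2, so the system shifts toward the side with more dissolved moles — to the right.
Adding M (aq), a product, drives the reaction to the left.
The individual effects push in opposite directions; without quantitative information the net direction cannot be determined.

cannot be determined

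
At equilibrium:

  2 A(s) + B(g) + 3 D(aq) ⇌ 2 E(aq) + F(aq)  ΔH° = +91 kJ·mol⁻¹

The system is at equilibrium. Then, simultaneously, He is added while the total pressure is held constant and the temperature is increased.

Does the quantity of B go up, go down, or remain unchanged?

Adding inert gas at constant total pressure expands the volume and lowers every reacting partial pressure. With Δn_gas = 0 − 1 = -1, Q moves away from K toward the side with fewer gas moles, so the system shifts toward the side with more gas moles — to the left.
The forward reaction is endothermic. Raising T favours the endothermic direction — shift to the right.
The two effects oppose each other, so the net shift — and hence the change in B — cannot be determined from the given information.

cannot be determined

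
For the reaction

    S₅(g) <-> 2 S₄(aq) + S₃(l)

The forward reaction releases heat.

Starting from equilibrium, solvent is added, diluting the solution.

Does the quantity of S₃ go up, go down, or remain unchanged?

Dilution lowers every aqueous concentration by the same factor. Δn_aq = 2 − 0 = +2, so the system shifts toward the side with more dissolved moles — to the right.
The net shift is to the right. S₃ is a product, so its amount increases.

increases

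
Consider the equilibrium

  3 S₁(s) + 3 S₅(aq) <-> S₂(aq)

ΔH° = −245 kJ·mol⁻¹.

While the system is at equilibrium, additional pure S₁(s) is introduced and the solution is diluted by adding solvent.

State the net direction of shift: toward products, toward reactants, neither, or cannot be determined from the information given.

left

S₁ is a pure solid; its activity is 1 regardless of amount, so Q is unaffected — no shift from this change.
Dilution lowers every aqueous concentration by the same factor. Δn_aq = 1 − 3 = -2, so the system shifts toward the side with more dissolved moles — to the left.
Only the nonzero effect(s) matter; the net shift is to the left.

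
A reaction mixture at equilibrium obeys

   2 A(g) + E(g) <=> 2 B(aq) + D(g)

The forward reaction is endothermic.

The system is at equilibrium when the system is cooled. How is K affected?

K depends on temperature via the van 't Hoff relation. The forward reaction is endothermic, so lowering T decreases K.

decreases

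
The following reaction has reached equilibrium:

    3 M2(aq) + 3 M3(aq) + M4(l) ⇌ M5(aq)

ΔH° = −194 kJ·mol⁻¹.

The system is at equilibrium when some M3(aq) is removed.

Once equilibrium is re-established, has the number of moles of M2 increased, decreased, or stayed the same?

Removing M3 (aq), a reactant, drives the reaction to the left.
The net shift is to the left. M2 is a reactant, so its amount increases.

increases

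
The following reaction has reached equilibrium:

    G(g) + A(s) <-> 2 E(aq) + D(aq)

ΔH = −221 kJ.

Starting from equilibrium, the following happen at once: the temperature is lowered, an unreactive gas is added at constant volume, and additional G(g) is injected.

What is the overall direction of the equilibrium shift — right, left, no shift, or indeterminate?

The forward reaction is exothermic. Lowering T favours the exothermic direction — shift to the right.
At constant volume, adding an inert gas leaves every reacting species' partial pressure unchanged, so Q is unchanged — no shift from this change.
Adding G (g), a reactant, drives the reaction to the right.
Only the nonzero effect(s) matter; the net shift is to the right.

right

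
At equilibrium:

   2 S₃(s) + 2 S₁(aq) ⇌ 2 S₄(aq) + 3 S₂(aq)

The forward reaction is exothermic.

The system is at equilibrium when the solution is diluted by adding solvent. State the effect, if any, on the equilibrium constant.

unchanged

The equilibrium constant depends only on temperature. This perturbation may move the position of equilibrium, but since T is unchanged, K itself is unchanged.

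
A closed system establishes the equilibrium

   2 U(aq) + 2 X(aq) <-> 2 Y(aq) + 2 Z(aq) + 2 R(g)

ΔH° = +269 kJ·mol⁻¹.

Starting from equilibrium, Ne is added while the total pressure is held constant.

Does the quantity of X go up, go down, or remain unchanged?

decreases

Adding inert gas at constant total pressure expands the volume and lowers every reacting partial pressure. With Δn_gas = 2 − 0 = +2, Q moves away from K toward the side with fewer gas moles, so the system shifts toward the side with more gas moles — to the right.
The net shift is to the right. X is a reactant, so its amount decreases.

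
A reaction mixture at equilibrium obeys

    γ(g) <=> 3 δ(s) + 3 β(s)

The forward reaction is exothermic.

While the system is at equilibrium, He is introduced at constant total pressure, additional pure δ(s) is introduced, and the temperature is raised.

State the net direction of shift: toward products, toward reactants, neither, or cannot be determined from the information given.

Adding inert gas at constant total pressure expands the volume and lowers every reacting partial pressure. With Δn_gas = 0 − 1 = -1, Q moves away from K toward the side with fewer gas moles, so the system shifts toward the side with more gas moles — to the left.
δ is a pure solid; its activity is 1 regardless of amount, so Q is unaffected — no shift from this change.
The forward reaction is exothermic. Raising T favours the endothermic direction — shift to the left.
Only the nonzero effect(s) matter; the net shift is to the left.

left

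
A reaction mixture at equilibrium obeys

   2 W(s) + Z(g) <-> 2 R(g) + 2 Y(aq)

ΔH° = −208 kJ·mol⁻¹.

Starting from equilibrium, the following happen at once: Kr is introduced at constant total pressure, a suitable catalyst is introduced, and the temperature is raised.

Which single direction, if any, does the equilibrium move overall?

cannot be determined

Adding inert gas at constant total pressure expands the volume and lowers every reacting partial pressure. With Δn_gas = 2 − 1 = +1, Q moves away from K toward the side with fewer gas moles, so the system shifts toward the side with more gas moles — to the right.
A catalyst speeds both forward and reverse rates equally; it changes neither Q nor K — no shift from this change.
The forward reaction is exothermic. Raising T favours the endothermic direction — shift to the left.
The individual effects push in opposite directions; without quantitative information the net direction cannot be determined.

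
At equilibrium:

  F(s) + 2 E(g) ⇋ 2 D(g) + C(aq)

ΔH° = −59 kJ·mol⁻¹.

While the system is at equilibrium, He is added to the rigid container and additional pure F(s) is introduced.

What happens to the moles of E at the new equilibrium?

At constant volume, adding an inert gas leaves every reacting species' partial pressure unchanged, so Q is unchanged — no shift from this change.
F is a pure solid; its activity is 1 regardless of amount, so Q is unaffected — no shift from this change.
No net shift occurs, so the amount of E is unchanged.

unchanged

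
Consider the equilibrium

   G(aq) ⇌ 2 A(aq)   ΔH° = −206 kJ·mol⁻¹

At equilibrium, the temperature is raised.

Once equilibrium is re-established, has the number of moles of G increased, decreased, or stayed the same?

The forward reaction is exothermic. Raising T favours the endothermic direction — shift to the left.
The net shift is to the left. G is a reactant, so its amount increases.

increases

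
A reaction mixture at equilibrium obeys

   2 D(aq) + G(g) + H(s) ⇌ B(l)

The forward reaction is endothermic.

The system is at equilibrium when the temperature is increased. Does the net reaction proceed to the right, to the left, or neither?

The forward reaction is endothermic. Raising T favours the endothermic direction — shift to the right.

right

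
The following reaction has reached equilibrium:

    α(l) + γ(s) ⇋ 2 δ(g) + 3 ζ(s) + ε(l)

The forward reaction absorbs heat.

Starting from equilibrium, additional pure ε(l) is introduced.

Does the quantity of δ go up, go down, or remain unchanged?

unchanged

ε is a pure liquid; its activity is 1 regardless of amount, so Q is unaffected — no shift from this change.
No net shift occurs, so the amount of δ is unchanged.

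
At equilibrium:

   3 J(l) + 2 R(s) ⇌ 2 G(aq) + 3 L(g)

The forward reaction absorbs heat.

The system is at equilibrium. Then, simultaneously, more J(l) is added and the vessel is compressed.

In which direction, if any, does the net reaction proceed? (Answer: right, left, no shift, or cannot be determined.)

left

J is a pure liquid; its activity is 1 regardless of amount, so Q is unaffected — no shift from this change.
Gas moles: reactants 0, products 3 (Δn_gas = +3). Compression shifts the system toward the side with fewer moles of gas — to the left.
Only the nonzero effect(s) matter; the net shift is to the left.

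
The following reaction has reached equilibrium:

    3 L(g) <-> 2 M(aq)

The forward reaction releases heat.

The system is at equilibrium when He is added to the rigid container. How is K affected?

The equilibrium constant depends only on temperature. This perturbation changes neither the position of equilibrium nor K.

unchanged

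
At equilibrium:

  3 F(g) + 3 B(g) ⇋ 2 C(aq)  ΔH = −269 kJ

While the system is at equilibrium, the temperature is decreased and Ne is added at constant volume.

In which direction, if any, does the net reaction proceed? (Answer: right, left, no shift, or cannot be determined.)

The forward reaction is exothermic. Lowering T favours the exothermic direction — shift to the right.
At constant volume, adding an inert gas leaves every reacting species' partial pressure unchanged, so Q is unchanged — no shift from this change.
Only the nonzero effect(s) matter; the net shift is to the right.

right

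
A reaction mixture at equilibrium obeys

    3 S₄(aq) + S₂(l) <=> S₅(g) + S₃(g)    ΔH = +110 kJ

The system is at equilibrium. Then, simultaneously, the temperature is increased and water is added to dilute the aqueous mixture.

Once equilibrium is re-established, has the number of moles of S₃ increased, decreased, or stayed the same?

cannot be determined

The forward reaction is endothermic. Raising T favours the endothermic direction — shift to the right.
Dilution lowers every aqueous concentration by the same factor. Δn_aq = 0 − 3 = -3, so the system shifts toward the side with more dissolved moles — to the left.
The two effects oppose each other, so the net shift — and hence the change in S₃ — cannot be determined from the given information.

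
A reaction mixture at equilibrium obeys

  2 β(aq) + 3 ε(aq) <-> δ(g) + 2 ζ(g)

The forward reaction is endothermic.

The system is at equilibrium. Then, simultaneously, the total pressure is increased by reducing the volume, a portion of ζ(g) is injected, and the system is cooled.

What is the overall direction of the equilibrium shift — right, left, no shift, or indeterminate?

left

Gas moles: reactants 0, products 3 (Δn_gas = +3). Compression shifts the system toward the side with fewer moles of gas — to the left.
Adding ζ (g), a product, drives the reaction to the left.
The forward reaction is endothermic. Lowering T favours the exothermic direction — shift to the left.
All effects act in the same direction — net shift to the left.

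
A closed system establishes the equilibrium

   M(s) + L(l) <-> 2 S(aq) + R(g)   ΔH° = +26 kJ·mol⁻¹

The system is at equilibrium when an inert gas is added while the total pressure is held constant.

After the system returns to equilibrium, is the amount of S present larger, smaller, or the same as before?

Adding inert gas at constant total pressure expands the volume and lowers every reacting partial pressure. With Δn_gas = 1 − 0 = +1, Q moves away from K toward the side with fewer gas moles, so the system shifts toward the side with more gas moles — to the right.
The net shift is to the right. S is a product, so its amount increases.

increases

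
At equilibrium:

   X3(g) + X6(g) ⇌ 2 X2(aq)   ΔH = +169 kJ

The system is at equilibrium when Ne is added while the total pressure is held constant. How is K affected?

The equilibrium constant depends only on temperature. This perturbation may move the position of equilibrium, but since T is unchanged, K itself is unchanged.

unchanged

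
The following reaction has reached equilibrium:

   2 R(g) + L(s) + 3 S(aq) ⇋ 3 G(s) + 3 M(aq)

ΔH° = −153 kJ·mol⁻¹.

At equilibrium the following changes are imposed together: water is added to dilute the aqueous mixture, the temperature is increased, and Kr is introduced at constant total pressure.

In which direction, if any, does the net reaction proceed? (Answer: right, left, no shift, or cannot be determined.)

left

Dilution scales every aqueous concentration by the same factor. Δn_aq = 3 − 3 = 0, so Q is unchanged — no shift.
The forward reaction is exothermic. Raising T favours the endothermic direction — shift to the left.
Adding inert gas at constant total pressure expands the volume and lowers every reacting partial pressure. With Δn_gas = 0 − 2 = -2, Q moves away from K toward the side with fewer gas moles, so the system shifts toward the side with more gas moles — to the left.
Only the nonzero effect(s) matter; the net shift is to the left.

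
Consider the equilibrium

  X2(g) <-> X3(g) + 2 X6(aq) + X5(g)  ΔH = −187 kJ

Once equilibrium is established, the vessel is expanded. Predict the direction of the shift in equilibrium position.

right

Gas moles: reactants 1, products 2 (Δn_gas = +1). Expansion shifts the system toward the side with more moles of gas — to the right.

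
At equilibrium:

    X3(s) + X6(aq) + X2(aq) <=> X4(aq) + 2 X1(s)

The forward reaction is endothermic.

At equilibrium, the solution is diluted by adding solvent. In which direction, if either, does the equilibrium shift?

left

Dilution lowers every aqueous concentration by the same factor. Δn_aq = 1 − 2 = -1, so the system shifts toward the side with more dissolved moles — to the left.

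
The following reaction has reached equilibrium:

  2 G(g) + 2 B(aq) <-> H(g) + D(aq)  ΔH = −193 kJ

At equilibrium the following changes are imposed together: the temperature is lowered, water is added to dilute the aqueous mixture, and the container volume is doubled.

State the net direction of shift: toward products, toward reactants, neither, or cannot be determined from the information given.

cannot be determined

The forward reaction is exothermic. Lowering T favours the exothermic direction — shift to the right.
Dilution lowers every aqueous concentration by the same factor. Δn_aq = 1 − 2 = -1, so the system shifts toward the side with more dissolved moles — to the left.
Gas moles: reactants 2, products 1 (Δn_gas = -1). Expansion shifts the system toward the side with more moles of gas — to the left.
The individual effects push in opposite directions; without quantitative information the net direction cannot be determined.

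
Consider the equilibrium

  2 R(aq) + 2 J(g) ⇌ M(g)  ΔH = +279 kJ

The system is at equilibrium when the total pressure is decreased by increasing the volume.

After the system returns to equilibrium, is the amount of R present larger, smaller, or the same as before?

increases

Gas moles: reactants 2, products 1 (Δn_gas = -1). Expansion shifts the system toward the side with more moles of gas — to the left.
The net shift is to the left. R is a reactant, so its amount increases.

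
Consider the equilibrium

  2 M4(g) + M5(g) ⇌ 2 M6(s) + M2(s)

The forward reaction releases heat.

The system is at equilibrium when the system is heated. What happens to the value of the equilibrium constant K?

K depends on temperature via the van 't Hoff relation. The forward reaction is exothermic, so raising T decreases K.

decreases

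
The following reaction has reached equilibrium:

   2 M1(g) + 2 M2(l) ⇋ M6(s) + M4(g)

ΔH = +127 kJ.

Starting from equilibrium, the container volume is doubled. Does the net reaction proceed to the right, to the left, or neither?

Gas moles: reactants 2, products 1 (Δn_gas = -1). Expansion shifts the system toward the side with more moles of gas — to the left.

left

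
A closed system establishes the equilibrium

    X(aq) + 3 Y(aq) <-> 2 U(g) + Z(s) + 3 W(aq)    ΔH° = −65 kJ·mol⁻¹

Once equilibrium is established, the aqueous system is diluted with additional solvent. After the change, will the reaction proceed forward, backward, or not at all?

Dilution lowers every aqueous concentration by the same factor. Δn_aq = 3 − 4 = -1, so the system shifts toward the side with more dissolved moles — to the left.

left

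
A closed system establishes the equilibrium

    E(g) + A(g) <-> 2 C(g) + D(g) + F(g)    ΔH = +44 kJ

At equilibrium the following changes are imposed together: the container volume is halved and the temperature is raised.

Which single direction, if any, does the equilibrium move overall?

Gas moles: reactants 2, products 4 (Δn_gas = +2). Compression shifts the system toward the side with fewer moles of gas — to the left.
The forward reaction is endothermic. Raising T favours the endothermic direction — shift to the right.
The individual effects push in opposite directions; without quantitative information the net direction cannot be determined.

cannot be determined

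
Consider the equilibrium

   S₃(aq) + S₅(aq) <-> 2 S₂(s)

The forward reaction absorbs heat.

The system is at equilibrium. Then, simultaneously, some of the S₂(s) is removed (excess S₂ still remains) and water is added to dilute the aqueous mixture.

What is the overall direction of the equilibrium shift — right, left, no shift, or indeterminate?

S₂ is a pure solid; its activity is 1 regardless of amount, so Q is unaffected — no shift from this change.
Dilution lowers every aqueous concentration by the same factor. Δn_aq = 0 − 2 = -2, so the system shifts toward the side with more dissolved moles — to the left.
Only the nonzero effect(s) matter; the net shift is to the left.

left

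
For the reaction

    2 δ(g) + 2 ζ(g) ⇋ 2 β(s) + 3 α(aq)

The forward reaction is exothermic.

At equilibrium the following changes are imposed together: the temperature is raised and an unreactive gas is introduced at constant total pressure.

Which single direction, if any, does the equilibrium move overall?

left

The forward reaction is exothermic. Raising T favours the endothermic direction — shift to the left.
Adding inert gas at constant total pressure expands the volume and lowers every reacting partial pressure. With Δn_gas = 0 − 4 = -4, Q moves away from K toward the side with fewer gas moles, so the system shifts toward the side with more gas moles — to the left.
All effects act in the same direction — net shift to the left.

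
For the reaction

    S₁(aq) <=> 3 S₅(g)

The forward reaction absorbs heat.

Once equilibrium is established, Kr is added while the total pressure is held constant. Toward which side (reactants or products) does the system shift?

Adding inert gas at constant total pressure expands the volume and lowers every reacting partial pressure. With Δn_gas = 3 − 0 = +3, Q moves away from K toward the side with fewer gas moles, so the system shifts toward the side with more gas moles — to the right.

right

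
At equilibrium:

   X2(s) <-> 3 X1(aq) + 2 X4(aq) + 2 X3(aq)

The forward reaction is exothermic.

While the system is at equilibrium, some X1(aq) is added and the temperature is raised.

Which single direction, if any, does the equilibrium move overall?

left

Adding X1 (aq), a product, drives the reaction to the left.
The forward reaction is exothermic. Raising T favours the endothermic direction — shift to the left.
All effects act in the same direction — net shift to the left.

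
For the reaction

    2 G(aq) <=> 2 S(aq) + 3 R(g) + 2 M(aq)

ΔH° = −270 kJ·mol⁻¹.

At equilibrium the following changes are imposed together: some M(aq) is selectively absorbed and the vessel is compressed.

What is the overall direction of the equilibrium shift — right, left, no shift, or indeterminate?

cannot be determined

Removing M (aq), a product, drives the reaction to the right.
Gas moles: reactants 0, products 3 (Δn_gas = +3). Compression shifts the system toward the side with fewer moles of gas — to the left.
The individual effects push in opposite directions; without quantitative information the net direction cannot be determined.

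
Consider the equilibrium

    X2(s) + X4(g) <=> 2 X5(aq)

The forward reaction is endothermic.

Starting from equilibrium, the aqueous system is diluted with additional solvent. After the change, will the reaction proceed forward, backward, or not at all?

right

Dilution lowers every aqueous concentration by the same factor. Δn_aq = 2 − 0 = +2, so the system shifts toward the side with more dissolved moles — to the right.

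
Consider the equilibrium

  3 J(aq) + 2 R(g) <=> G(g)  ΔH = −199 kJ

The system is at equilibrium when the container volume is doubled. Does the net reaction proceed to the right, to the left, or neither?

Gas moles: reactants 2, products 1 (Δn_gas = -1). Expansion shifts the system toward the side with more moles of gas — to the left.

left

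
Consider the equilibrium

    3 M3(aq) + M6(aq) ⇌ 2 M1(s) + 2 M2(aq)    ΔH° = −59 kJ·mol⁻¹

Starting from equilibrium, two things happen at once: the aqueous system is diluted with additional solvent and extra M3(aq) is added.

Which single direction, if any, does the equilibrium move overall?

cannot be determined

Dilution lowers every aqueous concentration by the same factor. Δn_aq = 2 − 4 = -2, so the system shifts toward the side with more dissolved moles — to the left.
Adding M3 (aq), a reactant, drives the reaction to the right.
The individual effects push in opposite directions; without quantitative information the net direction cannot be determined.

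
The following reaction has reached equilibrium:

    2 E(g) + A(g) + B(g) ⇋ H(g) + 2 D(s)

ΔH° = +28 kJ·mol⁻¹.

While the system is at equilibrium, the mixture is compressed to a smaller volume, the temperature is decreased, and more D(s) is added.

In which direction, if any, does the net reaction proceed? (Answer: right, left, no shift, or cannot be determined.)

cannot be determined

Gas moles: reactants 4, products 1 (Δn_gas = -3). Compression shifts the system toward the side with fewer moles of gas — to the right.
The forward reaction is endothermic. Lowering T favours the exothermic direction — shift to the left.
D is a pure solid; its activity is 1 regardless of amount, so Q is unaffected — no shift from this change.
The individual effects push in opposite directions; without quantitative information the net direction cannot be determined.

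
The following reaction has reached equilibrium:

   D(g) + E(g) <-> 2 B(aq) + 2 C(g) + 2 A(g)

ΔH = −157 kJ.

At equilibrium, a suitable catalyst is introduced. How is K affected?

The equilibrium constant depends only on temperature. This perturbation changes neither the position of equilibrium nor K.

unchanged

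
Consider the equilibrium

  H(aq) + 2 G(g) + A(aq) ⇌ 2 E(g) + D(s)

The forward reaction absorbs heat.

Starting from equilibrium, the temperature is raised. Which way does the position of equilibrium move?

The forward reaction is endothermic. Raising T favours the endothermic direction — shift to the right.

right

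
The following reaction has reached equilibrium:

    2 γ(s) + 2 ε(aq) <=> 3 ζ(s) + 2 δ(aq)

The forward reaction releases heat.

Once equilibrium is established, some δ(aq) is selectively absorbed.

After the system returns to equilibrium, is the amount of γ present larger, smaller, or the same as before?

decreases

Removing δ (aq), a product, drives the reaction to the right.
The net shift is to the right. γ is a reactant, so its amount decreases.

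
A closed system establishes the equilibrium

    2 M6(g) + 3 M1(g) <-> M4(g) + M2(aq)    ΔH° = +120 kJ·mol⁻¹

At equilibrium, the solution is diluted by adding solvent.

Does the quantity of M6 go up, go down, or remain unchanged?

decreases

Dilution lowers every aqueous concentration by the same factor. Δn_aq = 1 − 0 = +1, so the system shifts toward the side with more dissolved moles — to the right.
The net shift is to the right. M6 is a reactant, so its amount decreases.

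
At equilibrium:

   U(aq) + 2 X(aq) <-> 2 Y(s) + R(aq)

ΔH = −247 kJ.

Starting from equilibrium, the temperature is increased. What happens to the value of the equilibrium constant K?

K depends on temperature via the van 't Hoff relation. The forward reaction is exothermic, so raising T decreases K.

decreases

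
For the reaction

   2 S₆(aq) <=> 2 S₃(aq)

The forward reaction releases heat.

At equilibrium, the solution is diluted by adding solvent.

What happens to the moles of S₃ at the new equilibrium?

unchanged

Dilution scales every aqueous concentration by the same factor. Δn_aq = 2 − 2 = 0, so Q is unchanged — no shift.
No net shift occurs, so the amount of S₃ is unchanged.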